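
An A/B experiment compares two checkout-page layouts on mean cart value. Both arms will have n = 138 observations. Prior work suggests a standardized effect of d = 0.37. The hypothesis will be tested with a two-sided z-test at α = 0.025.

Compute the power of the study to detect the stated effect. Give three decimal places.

Noncentrality parameter: δ = d·√(n/2) = 0.37 × √(138/2) = 3.0735
Critical value for a two-sided test at α = 0.025: z_{α/2} = 2.241.
Power = Φ(δ − 2.241) + Φ(−δ − 2.241) = Φ(0.832) + Φ(-5.315) = 0.7973 + 0.0000 = 0.7973.

Power ≈ 0.797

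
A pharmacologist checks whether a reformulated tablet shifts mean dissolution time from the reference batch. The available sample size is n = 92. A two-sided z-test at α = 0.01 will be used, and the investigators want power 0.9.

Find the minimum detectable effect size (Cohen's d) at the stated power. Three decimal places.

d ≈ 0.402

Need Φ(δ − 2.576) = 0.9, so δ = 2.576 + 1.282 = 3.857.
(Lower-tail contribution to power is negligible for δ > 0.)
δ = d·√n ⇒ d = δ/√n = 3.857/√92 = 0.4022.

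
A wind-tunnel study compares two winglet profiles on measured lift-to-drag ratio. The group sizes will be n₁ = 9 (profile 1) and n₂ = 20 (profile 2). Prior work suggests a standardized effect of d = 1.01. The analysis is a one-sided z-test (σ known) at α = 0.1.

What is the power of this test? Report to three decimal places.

Noncentrality parameter: δ = d / √(1/n₁ + 1/n₂) = 1.01 / √(1/9 + 1/20) = 2.5163
One-sided α = 0.1 → critical value z_{0.1} = 1.282.
Power = P(Z > 1.282 − δ) = Φ(1.235) = 0.8915.

Power ≈ 0.892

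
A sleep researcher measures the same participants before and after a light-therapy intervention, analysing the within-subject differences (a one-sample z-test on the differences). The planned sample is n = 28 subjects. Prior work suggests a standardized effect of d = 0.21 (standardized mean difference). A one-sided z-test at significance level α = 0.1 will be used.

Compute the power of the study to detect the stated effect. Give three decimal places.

Power ≈ 0.432

Noncentrality parameter: δ = d·√n = 0.21 × √28 = 1.1112
One-sided α = 0.1 → critical value z_{0.1} = 1.282.
Power = Φ(δ − 1.282) = Φ(-0.170) = 0.4324.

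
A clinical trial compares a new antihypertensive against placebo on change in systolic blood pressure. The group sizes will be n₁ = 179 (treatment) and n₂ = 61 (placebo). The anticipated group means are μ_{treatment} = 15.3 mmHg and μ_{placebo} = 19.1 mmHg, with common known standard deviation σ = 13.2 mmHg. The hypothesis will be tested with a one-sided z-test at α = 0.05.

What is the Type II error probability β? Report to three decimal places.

β ≈ 0.383

Standardized effect: d = |μ_{treatment} − μ_{placebo}| / σ = |15.3 − 19.1| / 13.2 = 0.2879
Noncentrality parameter: δ = d / √(1/n₁ + 1/n₂) = 0.2879 / √(1/179 + 1/61) = 1.9418
Critical value for a one-sided test at α = 0.05: z_α = 1.645.
Power = P(Z > 1.645 − δ) = Φ(0.297) = 0.6167.
Type II error: β = 1 − power = 1 − 0.6167 = 0.3833.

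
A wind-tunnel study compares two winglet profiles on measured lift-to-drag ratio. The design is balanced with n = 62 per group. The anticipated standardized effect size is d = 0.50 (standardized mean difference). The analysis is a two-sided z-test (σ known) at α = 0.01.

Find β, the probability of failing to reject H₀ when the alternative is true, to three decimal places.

β ≈ 0.418

Noncentrality parameter: δ = d·√(n/2) = 0.50 × √(62/2) = 2.7839
Two-sided α = 0.01 → critical value z_{0.005} = 2.576.
Power = Φ(δ − 2.576) + Φ(−δ − 2.576) = Φ(0.208) + Φ(-5.360) = 0.5824 + 0.0000 = 0.5824.
Type II error: β = 1 − power = 1 − 0.5824 = 0.4176.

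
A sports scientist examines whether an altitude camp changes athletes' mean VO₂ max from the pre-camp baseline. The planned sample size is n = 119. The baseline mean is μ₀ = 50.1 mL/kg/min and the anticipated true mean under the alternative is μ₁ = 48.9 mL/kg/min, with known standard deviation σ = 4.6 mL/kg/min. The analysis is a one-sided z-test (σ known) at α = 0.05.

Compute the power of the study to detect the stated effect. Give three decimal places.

Power ≈ 0.885

Standardized effect: d = |μ₁ − μ₀| / σ = |48.9 − 50.1| / 4.6 = 0.2609
Noncentrality parameter: δ = d·√n = 0.2609 × √119 = 2.8458
Critical value for a one-sided test at α = 0.05: z_α = 1.645.
Power = Φ(δ − 1.645) = Φ(1.201) = 0.8851.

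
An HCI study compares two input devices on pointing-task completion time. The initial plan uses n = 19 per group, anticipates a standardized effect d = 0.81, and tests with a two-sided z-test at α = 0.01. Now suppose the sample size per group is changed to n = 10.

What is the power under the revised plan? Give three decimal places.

Power ≈ 0.222

With n = 10 per group: δ = d·√(n/2) = 0.81 × √(10/2) = 1.8112. Critical value z_{0.005} = 2.576.
Revised power = Φ(δ − 2.576) + Φ(−δ − 2.576) = Φ(-0.765) + Φ(-4.387) = 0.2223 + 0.0000 = 0.2223.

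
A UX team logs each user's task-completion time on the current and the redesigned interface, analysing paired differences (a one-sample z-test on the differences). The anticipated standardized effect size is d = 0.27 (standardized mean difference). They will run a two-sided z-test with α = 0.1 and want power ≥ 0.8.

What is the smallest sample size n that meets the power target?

n = 85

Set Φ(δ − 1.645) = 0.8; then δ − 1.645 = Φ⁻¹(0.8) = 0.842, giving δ = 2.486.
(Ignoring the negligible lower-tail rejection probability gives the usual closed-form inversion.)
δ = d·√n ⇒ n = (δ/d)² = (2.486 / 0.27)² = 84.81.
Rounding up, n = 85.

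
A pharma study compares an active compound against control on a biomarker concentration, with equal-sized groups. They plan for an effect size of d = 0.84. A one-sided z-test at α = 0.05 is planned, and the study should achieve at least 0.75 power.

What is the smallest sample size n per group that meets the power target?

Set Φ(δ − 1.645) = 0.75; then δ − 1.645 = Φ⁻¹(0.75) = 0.674, giving δ = 2.319.
δ = d·√(n/2) ⇒ n = 2(δ/d)² = 2 × (2.319 / 0.84)² = 15.25.
Rounding up, n = 16 per group.

n = 16 per group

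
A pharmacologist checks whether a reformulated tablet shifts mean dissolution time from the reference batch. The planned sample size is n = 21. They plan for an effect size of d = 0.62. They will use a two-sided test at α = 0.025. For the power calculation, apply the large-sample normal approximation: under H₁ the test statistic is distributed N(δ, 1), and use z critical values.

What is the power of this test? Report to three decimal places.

Noncentrality parameter: δ = d·√n = 0.62 × √21 = 2.8412
Two-sided α = 0.025 → critical value z_{0.0125} = 2.241.
Power = Φ(δ − 2.241) + Φ(−δ − 2.241) = Φ(0.600) + Φ(-5.083) = 0.7257 + 0.0000 = 0.7257.

Power ≈ 0.726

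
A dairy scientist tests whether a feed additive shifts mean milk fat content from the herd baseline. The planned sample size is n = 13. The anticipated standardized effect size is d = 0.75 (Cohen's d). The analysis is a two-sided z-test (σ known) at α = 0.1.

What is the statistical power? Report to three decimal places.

Noncentrality parameter: λ = d·√n = 0.75 × √13 = 2.7042
Two-sided α = 0.1 → critical value z_{0.05} = 1.645.
Power = Φ(λ − 1.645) + Φ(−λ − 1.645) = Φ(1.059) + Φ(-4.349) = 0.8553 + 0.0000 = 0.8553.

Power ≈ 0.855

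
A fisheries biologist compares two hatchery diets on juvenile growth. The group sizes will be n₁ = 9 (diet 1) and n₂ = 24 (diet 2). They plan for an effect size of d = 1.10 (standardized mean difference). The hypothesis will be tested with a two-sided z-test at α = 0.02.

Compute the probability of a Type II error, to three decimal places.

β ≈ 0.313

Noncentrality parameter: δ = d / √(1/n₁ + 1/n₂) = 1.10 / √(1/9 + 1/24) = 2.8142
Critical value for a two-sided test at α = 0.02: z_{α/2} = 2.326.
Power = Φ(δ − 2.326) + Φ(−δ − 2.326) = Φ(0.488) + Φ(-5.141) = 0.6872 + 0.0000 = 0.6872.
Type II error: β = 1 − power = 1 − 0.6872 = 0.3128.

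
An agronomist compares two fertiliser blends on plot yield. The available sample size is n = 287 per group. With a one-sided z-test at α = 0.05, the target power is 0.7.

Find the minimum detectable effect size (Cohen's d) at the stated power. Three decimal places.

Required noncentrality: δ = z_{0.05} + z_{0.30} = 1.645 + 0.524 = 2.169.
δ = d·√(n/2) ⇒ d = δ/√(n/2) = 2.169/√(287/2) = 0.1811.

d ≈ 0.181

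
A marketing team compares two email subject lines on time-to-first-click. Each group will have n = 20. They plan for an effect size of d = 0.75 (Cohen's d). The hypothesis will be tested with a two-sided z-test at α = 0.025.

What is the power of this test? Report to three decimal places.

Noncentrality parameter: δ = d·√(n/2) = 0.75 × √(20/2) = 2.3717
Critical value for a two-sided test at α = 0.025: z_{α/2} = 2.241.
Power = Φ(δ − 2.241) + Φ(−δ − 2.241) = Φ(0.130) + Φ(-4.613) = 0.5518 + 0.0000 = 0.5518.

Power ≈ 0.552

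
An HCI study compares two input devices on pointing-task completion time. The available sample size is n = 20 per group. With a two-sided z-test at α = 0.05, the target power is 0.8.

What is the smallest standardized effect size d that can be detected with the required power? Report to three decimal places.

Required noncentrality: δ = z_{0.025} + z_{0.20} = 1.960 + 0.842 = 2.802.
(Lower-tail contribution to power is negligible for δ > 0.)
δ = d·√(n/2) ⇒ d = δ/√(n/2) = 2.802/√(20/2) = 0.8859.

d ≈ 0.886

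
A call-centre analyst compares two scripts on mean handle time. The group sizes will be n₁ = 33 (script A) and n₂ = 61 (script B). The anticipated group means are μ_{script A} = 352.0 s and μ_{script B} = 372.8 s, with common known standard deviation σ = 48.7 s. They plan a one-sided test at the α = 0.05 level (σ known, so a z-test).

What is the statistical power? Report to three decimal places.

Standardized effect: d = |μ_{script A} − μ_{script B}| / σ = |352.0 − 372.8| / 48.7 = 0.4271
Noncentrality parameter: δ = d / √(1/n₁ + 1/n₂) = 0.4271 / √(1/33 + 1/61) = 1.9765
One-sided α = 0.05 → critical value z_{0.05} = 1.645.
Power = P(Z > 1.645 − δ) = Φ(0.332) = 0.6299.

Power ≈ 0.630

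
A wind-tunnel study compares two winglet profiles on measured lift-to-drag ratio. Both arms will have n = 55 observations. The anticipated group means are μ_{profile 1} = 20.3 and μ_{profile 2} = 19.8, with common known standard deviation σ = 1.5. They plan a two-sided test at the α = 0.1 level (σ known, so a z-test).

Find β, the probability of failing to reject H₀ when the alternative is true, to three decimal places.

β ≈ 0.459

Standardized effect: d = |μ_{profile 1} − μ_{profile 2}| / σ = |20.3 − 19.8| / 1.5 = 0.3333
Noncentrality parameter: δ = d·√(n/2) = 0.3333 × √(55/2) = 1.7480
Two-sided α = 0.1 → critical value z_{0.05} = 1.645.
Power = Φ(δ − 1.645) + Φ(−δ − 1.645) = Φ(0.103) + Φ(-3.393) = 0.5411 + 0.0003 = 0.5414.
Type II error: β = 1 − power = 1 − 0.5414 = 0.4586.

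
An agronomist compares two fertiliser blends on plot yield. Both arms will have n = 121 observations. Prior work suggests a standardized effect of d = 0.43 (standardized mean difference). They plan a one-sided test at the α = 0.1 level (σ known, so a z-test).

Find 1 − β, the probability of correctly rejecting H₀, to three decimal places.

Power ≈ 0.980

Noncentrality parameter: δ = d·√(n/2) = 0.43 × √(121/2) = 3.3446
One-sided α = 0.1 → critical value z_{0.1} = 1.282.
Power = Φ(δ − 1.282) = Φ(2.063) = 0.9804.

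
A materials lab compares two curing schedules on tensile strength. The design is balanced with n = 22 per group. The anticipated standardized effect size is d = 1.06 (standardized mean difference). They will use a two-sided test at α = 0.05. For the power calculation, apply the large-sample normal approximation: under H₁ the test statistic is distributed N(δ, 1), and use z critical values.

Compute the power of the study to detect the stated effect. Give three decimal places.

Power ≈ 0.940

Noncentrality parameter: δ = d·√(n/2) = 1.06 × √(22/2) = 3.5156
Two-sided α = 0.05 → critical value z_{0.025} = 1.960.
Power = Φ(δ − 1.960) + Φ(−δ − 1.960) = Φ(1.556) + Φ(-5.476) = 0.9401 + 0.0000 = 0.9401.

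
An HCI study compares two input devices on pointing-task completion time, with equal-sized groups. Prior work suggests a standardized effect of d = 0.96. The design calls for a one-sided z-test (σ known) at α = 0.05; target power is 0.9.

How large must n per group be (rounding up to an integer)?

For power 0.9 need Φ(δ − z_{0.05}) = 0.9, so δ = z_{0.05} + z_{0.10} = 1.645 + 1.282 = 2.926.
δ = d·√(n/2) ⇒ n = 2(δ/d)² = 2 × (2.926 / 0.96)² = 18.58.
Rounding up, n = 19 per group.

n = 19 per group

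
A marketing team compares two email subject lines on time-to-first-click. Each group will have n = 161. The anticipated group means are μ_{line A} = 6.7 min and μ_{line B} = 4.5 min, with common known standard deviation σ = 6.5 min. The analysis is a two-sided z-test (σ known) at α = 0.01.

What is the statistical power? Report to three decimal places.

Standardized effect: d = |μ_{line A} − μ_{line B}| / σ = |6.7 − 4.5| / 6.5 = 0.3385
Noncentrality parameter: δ = d·√(n/2) = 0.3385 × √(161/2) = 3.0367
Critical value for a two-sided test at α = 0.01: z_{α/2} = 2.576.
Power = Φ(δ − 2.576) + Φ(−δ − 2.576) = Φ(0.461) + Φ(-5.613) = 0.6776 + 0.0000 = 0.6776.

Power ≈ 0.678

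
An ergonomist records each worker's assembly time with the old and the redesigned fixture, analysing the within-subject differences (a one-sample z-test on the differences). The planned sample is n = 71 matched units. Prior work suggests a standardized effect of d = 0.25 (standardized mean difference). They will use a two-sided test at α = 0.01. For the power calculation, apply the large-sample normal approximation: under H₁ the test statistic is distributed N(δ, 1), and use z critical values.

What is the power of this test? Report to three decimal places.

Power ≈ 0.319

Noncentrality parameter: δ = d·√n = 0.25 × √71 = 2.1065
Critical value for a two-sided test at α = 0.01: z_{α/2} = 2.576.
Power = Φ(δ − 2.576) + Φ(−δ − 2.576) = Φ(-0.469) + Φ(-4.682) = 0.3194 + 0.0000 = 0.3194.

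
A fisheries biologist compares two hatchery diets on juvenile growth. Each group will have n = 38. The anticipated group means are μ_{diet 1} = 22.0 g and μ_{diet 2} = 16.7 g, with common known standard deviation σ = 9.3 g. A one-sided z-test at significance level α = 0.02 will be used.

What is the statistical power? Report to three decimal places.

Standardized effect: d = |μ_{diet 1} − μ_{diet 2}| / σ = |22.0 − 16.7| / 9.3 = 0.5699
Noncentrality parameter: δ = d·√(n/2) = 0.5699 × √(38/2) = 2.4841
One-sided α = 0.02 → critical value z_{0.02} = 2.054.
Power = Φ(δ − 2.054) = Φ(0.430) = 0.6665.

Power ≈ 0.667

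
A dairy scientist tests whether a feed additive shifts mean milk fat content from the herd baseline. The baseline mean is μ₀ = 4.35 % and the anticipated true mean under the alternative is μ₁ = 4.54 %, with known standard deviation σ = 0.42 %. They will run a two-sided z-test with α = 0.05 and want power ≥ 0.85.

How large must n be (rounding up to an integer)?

n = 44

Standardized effect: d = |μ₁ − μ₀| / σ = |4.54 − 4.35| / 0.42 = 0.4524
For power 0.85 need Φ(δ − z_{0.025}) = 0.85, so δ = z_{0.025} + z_{0.15} = 1.960 + 1.036 = 2.996.
(The Φ(−δ − z_{α/2}) term is vanishingly small for δ > 0 and is dropped in the standard sample-size formula.)
δ = d·√n ⇒ n = (δ/d)² = (2.996 / 0.4524)² = 43.87.
Round up to the next whole unit.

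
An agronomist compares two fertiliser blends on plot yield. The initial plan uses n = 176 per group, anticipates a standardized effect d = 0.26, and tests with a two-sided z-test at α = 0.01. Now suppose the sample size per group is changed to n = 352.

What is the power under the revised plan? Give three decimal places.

Power ≈ 0.809

With n = 352 per group: δ = d·√(n/2) = 0.26 × √(352/2) = 3.4493. Critical value z_{0.005} = 2.576.
Revised power = Φ(δ − 2.576) + Φ(−δ − 2.576) = Φ(0.873) + Φ(-6.025) = 0.8088 + 0.0000 = 0.8088.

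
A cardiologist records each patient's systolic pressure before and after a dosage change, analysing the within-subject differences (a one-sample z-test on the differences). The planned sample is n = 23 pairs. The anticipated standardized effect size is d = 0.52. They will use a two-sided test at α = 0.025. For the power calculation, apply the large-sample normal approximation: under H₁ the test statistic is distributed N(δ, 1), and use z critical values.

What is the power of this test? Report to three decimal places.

Noncentrality parameter: δ = d·√n = 0.52 × √23 = 2.4938
Two-sided α = 0.025 → critical value z_{0.0125} = 2.241.
Power = Φ(δ − 2.241) + Φ(−δ − 2.241) = Φ(0.252) + Φ(-4.735) = 0.5996 + 0.0000 = 0.5996.

Power ≈ 0.600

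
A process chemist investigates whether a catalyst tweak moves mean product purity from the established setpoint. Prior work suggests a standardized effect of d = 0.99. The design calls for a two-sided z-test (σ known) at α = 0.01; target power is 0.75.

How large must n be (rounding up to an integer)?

Set Φ(δ − 2.576) = 0.75; then δ − 2.576 = Φ⁻¹(0.75) = 0.674, giving δ = 3.250.
(For δ > 0 the lower-tail rejection region contributes negligibly to power, so the one-term inversion is standard.)
δ = d·√n ⇒ n = (δ/d)² = (3.250 / 0.99)² = 10.78.
Rounding up, n = 11.

n = 11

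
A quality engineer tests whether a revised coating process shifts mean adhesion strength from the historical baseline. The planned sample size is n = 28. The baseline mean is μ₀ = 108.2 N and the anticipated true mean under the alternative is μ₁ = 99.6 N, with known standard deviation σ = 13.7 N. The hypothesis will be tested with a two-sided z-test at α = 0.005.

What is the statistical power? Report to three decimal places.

Standardized effect: d = |μ₁ − μ₀| / σ = |99.6 − 108.2| / 13.7 = 0.6277
Noncentrality parameter: δ = d·√n = 0.6277 × √28 = 3.3217
Two-sided α = 0.005 → critical value z_{0.0025} = 2.807.
Power = Φ(δ − 2.807) + Φ(−δ − 2.807) = Φ(0.515) + Φ(-6.129) = 0.6966 + 0.0000 = 0.6966.

Power ≈ 0.697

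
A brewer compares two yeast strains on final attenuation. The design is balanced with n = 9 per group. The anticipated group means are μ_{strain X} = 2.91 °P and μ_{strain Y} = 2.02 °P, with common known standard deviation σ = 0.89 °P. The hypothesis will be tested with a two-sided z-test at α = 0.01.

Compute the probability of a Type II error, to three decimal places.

β ≈ 0.675

Standardized effect: d = |μ_{strain X} − μ_{strain Y}| / σ = |2.91 − 2.02| / 0.89 = 1.0000
Noncentrality parameter: δ = d·√(n/2) = 1.0000 × √(9/2) = 2.1213
Two-sided α = 0.01 → critical value z_{0.005} = 2.576.
Power = Φ(δ − 2.576) + Φ(−δ − 2.576) = Φ(-0.455) + Φ(-4.697) = 0.3247 + 0.0000 = 0.3247.
Type II error: β = 1 − power = 1 − 0.3247 = 0.6753.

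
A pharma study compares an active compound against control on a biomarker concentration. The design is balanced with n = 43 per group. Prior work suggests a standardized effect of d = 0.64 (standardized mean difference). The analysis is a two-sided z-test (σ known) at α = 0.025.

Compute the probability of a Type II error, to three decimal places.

Noncentrality parameter: λ = d·√(n/2) = 0.64 × √(43/2) = 2.9676
Critical value for a two-sided test at α = 0.025: z_{α/2} = 2.241.
Power = Φ(λ − 2.241) + Φ(−λ − 2.241) = Φ(0.726) + Φ(-5.209) = 0.7661 + 0.0000 = 0.7661.
Type II error: β = 1 − power = 1 − 0.7661 = 0.2339.

β ≈ 0.234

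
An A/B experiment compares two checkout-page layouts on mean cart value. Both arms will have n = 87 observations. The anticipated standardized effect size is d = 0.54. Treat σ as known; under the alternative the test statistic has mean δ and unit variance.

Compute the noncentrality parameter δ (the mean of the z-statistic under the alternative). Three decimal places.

δ = d·√(n/2) = 0.54 × √(87/2) = 3.5615

δ ≈ 3.562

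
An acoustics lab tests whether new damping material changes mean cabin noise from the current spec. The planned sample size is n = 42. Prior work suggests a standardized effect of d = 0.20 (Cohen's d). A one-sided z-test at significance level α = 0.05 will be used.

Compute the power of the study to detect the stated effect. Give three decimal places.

Noncentrality parameter: δ = d·√n = 0.20 × √42 = 1.2961
Critical value for a one-sided test at α = 0.05: z_α = 1.645.
Power = Φ(δ − 1.645) = Φ(-0.349) = 0.3637.

Power ≈ 0.364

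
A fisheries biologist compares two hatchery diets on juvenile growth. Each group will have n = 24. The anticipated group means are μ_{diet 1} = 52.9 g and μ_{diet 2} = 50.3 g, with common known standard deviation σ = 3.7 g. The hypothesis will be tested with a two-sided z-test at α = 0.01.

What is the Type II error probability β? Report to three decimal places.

Standardized effect: d = |μ_{diet 1} − μ_{diet 2}| / σ = |52.9 − 50.3| / 3.7 = 0.7027
Noncentrality parameter: δ = d·√(n/2) = 0.7027 × √(24/2) = 2.4342
Two-sided α = 0.01 → critical value z_{0.005} = 2.576.
Power = Φ(δ − 2.576) + Φ(−δ − 2.576) = Φ(-0.142) + Φ(-5.010) = 0.4437 + 0.0000 = 0.4437.
Type II error: β = 1 − power = 1 − 0.4437 = 0.5563.

β ≈ 0.556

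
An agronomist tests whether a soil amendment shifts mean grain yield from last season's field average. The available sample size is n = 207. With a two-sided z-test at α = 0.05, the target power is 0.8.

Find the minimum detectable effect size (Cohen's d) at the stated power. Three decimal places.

Required noncentrality: δ = z_{0.025} + z_{0.20} = 1.960 + 0.842 = 2.802.
(Lower-tail contribution to power is negligible for δ > 0.)
δ = d·√n ⇒ d = δ/√n = 2.802/√207 = 0.1947.

d ≈ 0.195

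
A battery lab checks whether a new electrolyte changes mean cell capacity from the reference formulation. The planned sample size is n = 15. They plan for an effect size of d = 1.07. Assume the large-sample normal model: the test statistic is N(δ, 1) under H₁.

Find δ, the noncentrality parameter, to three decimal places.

δ ≈ 4.144

The noncentrality parameter scales effect size by the design's sample-size factor: δ = d·√n = 1.07 × √15 = 4.1441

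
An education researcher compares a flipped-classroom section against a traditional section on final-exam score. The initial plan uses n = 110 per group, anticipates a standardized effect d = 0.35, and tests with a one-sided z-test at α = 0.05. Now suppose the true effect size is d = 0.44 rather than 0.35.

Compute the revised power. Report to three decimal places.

With d = 0.44: δ = d·√(n/2) = 0.44 × √(110/2) = 3.2631. Critical value z_{0.05} = 1.645.
Revised power = Φ(δ − 1.645) = Φ(1.618) = 0.9472.

Power ≈ 0.947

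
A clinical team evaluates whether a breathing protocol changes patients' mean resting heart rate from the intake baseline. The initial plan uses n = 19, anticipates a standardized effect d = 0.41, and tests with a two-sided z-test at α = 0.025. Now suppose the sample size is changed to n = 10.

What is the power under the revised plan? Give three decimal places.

With n = 10: δ = d·√n = 0.41 × √10 = 1.2965. Critical value z_{0.0125} = 2.241.
Revised power = Φ(δ − 2.241) + Φ(−δ − 2.241) = Φ(-0.945) + Φ(-3.538) = 0.1724 + 0.0002 = 0.1726.

Power ≈ 0.173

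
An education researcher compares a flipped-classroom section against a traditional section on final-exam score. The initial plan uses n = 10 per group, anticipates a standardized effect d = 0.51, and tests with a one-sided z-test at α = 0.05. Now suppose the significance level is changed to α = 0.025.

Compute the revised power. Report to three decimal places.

Power ≈ 0.206

δ = d·√(n/2) = 0.51 × √(10/2) = 1.1404 (unchanged). New critical value: z_{0.025} = 1.960.
Revised power = Φ(δ − 1.960) = Φ(-0.820) = 0.2062.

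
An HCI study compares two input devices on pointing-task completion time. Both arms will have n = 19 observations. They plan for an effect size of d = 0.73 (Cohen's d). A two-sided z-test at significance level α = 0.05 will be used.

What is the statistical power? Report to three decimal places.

Noncentrality parameter: δ = d·√(n/2) = 0.73 × √(19/2) = 2.2500
Critical value for a two-sided test at α = 0.05: z_{α/2} = 1.960.
Power = Φ(δ − 1.960) + Φ(−δ − 1.960) = Φ(0.290) + Φ(-4.210) = 0.6141 + 0.0000 = 0.6141.

Power ≈ 0.614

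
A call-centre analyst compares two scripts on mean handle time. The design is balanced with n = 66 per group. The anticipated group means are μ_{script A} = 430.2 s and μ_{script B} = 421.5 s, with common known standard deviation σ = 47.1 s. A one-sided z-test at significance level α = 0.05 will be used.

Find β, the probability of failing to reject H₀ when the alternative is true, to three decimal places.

β ≈ 0.720

Standardized effect: d = |μ_{script A} − μ_{script B}| / σ = |430.2 − 421.5| / 47.1 = 0.1847
Noncentrality parameter: λ = d·√(n/2) = 0.1847 × √(66/2) = 1.0611
Critical value for a one-sided test at α = 0.05: z_α = 1.645.
Power = Φ(λ − 1.645) = Φ(-0.584) = 0.2797.
Type II error: β = 1 − power = 1 − 0.2797 = 0.7203.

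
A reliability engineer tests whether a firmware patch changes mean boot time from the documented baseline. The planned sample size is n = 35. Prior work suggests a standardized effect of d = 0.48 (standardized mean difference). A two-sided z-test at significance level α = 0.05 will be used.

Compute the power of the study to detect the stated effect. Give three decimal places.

Power ≈ 0.811

Noncentrality parameter: δ = d·√n = 0.48 × √35 = 2.8397
Critical value for a two-sided test at α = 0.05: z_{α/2} = 1.960.
Power = Φ(δ − 1.960) + Φ(−δ − 1.960) = Φ(0.880) + Φ(-4.800) = 0.8105 + 0.0000 = 0.8105.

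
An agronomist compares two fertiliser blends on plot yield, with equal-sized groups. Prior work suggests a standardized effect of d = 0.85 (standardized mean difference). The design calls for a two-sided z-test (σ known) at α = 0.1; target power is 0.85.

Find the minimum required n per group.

Set Φ(δ − 1.645) = 0.85; then δ − 1.645 = Φ⁻¹(0.85) = 1.036, giving δ = 2.681.
(For δ > 0 the lower-tail rejection region contributes negligibly to power, so the one-term inversion is standard.)
δ = d·√(n/2) ⇒ n = 2(δ/d)² = 2 × (2.681 / 0.85)² = 19.90.
Round up to the next whole unit.

n = 20 per group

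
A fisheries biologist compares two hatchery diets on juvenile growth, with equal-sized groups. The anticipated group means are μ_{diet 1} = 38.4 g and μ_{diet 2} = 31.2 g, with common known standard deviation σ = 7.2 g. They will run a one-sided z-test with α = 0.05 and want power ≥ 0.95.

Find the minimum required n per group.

n = 22 per group

Standardized effect: d = |μ_{diet 1} − μ_{diet 2}| / σ = |38.4 − 31.2| / 7.2 = 1.0000
For power 0.95 need Φ(δ − z_{0.05}) = 0.95, so δ = z_{0.05} + z_{0.05} = 1.645 + 1.645 = 3.290.
δ = d·√(n/2) ⇒ n = 2(δ/d)² = 2 × (3.290 / 1.0000)² = 21.64.
Rounding up, n = 22 per group.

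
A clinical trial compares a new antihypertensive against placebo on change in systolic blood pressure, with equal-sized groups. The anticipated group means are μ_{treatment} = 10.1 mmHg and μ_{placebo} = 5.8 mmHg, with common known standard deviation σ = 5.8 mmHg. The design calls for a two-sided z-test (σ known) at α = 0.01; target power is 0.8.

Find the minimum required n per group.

Standardized effect: d = |μ_{treatment} − μ_{placebo}| / σ = |10.1 − 5.8| / 5.8 = 0.7414
Set Φ(δ − 2.576) = 0.8; then δ − 2.576 = Φ⁻¹(0.8) = 0.842, giving δ = 3.417.
(For δ > 0 the lower-tail rejection region contributes negligibly to power, so the one-term inversion is standard.)
δ = d·√(n/2) ⇒ n = 2(δ/d)² = 2 × (3.417 / 0.7414)² = 42.50.
Rounding up, n = 43 per group.

n = 43 per group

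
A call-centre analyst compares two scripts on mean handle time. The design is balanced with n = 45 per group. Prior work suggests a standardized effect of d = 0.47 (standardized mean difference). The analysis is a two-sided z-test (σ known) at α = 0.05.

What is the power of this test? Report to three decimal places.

Power ≈ 0.606

Noncentrality parameter: δ = d·√(n/2) = 0.47 × √(45/2) = 2.2294
Critical value for a two-sided test at α = 0.05: z_{α/2} = 1.960.
Power = Φ(δ − 1.960) + Φ(−δ − 1.960) = Φ(0.269) + Φ(-4.189) = 0.6062 + 0.0000 = 0.6062.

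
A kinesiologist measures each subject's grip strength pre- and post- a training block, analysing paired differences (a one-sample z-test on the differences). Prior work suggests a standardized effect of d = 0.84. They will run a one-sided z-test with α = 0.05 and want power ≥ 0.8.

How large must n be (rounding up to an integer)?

n = 9

For power 0.8 need Φ(δ − z_{0.05}) = 0.8, so δ = z_{0.05} + z_{0.20} = 1.645 + 0.842 = 2.486.
δ = d·√n ⇒ n = (δ/d)² = (2.486 / 0.84)² = 8.76.
Rounding up, n = 9.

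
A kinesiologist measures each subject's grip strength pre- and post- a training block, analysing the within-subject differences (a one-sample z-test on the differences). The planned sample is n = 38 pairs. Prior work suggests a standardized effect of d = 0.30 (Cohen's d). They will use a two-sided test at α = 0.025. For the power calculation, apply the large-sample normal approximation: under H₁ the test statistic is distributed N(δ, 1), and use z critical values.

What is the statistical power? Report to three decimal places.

Power ≈ 0.348

Noncentrality parameter: δ = d·√n = 0.30 × √38 = 1.8493
Critical value for a two-sided test at α = 0.025: z_{α/2} = 2.241.
Power = Φ(δ − 2.241) + Φ(−δ − 2.241) = Φ(-0.392) + Φ(-4.091) = 0.3475 + 0.0000 = 0.3475.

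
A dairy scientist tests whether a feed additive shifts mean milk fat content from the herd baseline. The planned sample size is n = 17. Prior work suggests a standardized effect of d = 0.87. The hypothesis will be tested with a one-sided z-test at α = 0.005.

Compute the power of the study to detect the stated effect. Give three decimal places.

Power ≈ 0.844

Noncentrality parameter: δ = d·√n = 0.87 × √17 = 3.5871
Critical value for a one-sided test at α = 0.005: z_α = 2.576.
Power = P(Z > 2.576 − δ) = Φ(1.011) = 0.8441.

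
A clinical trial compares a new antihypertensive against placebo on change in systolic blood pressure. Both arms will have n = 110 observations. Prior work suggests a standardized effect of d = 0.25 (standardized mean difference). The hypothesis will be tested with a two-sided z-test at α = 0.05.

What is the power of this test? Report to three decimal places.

Noncentrality parameter: δ = d·√(n/2) = 0.25 × √(110/2) = 1.8540
Critical value for a two-sided test at α = 0.05: z_{α/2} = 1.960.
Power = Φ(δ − 1.960) + Φ(−δ − 1.960) = Φ(-0.106) + Φ(-3.814) = 0.4578 + 0.0001 = 0.4579.

Power ≈ 0.458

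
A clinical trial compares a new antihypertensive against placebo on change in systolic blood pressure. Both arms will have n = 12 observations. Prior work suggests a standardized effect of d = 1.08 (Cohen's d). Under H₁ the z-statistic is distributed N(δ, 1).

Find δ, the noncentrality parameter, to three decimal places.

δ ≈ 2.645

The noncentrality parameter scales effect size by the design's sample-size factor: δ = d·√(n/2) = 1.08 × √(12/2) = 2.6454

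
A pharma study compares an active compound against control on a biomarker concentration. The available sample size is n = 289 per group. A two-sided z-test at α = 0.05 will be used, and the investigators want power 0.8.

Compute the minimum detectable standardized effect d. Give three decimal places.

d ≈ 0.233

Need Φ(δ − 1.960) = 0.8, so δ = 1.960 + 0.842 = 2.802.
(The second rejection-region term Φ(−δ − z_{α/2}) is negligible and dropped.)
δ = d·√(n/2) ⇒ d = δ/√(n/2) = 2.802/√(289/2) = 0.2331.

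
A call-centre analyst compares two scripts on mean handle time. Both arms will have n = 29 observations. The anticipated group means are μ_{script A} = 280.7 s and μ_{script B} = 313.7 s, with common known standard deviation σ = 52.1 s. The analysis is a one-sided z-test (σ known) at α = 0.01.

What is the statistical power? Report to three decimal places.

Standardized effect: d = |μ_{script A} − μ_{script B}| / σ = |280.7 − 313.7| / 52.1 = 0.6334
Noncentrality parameter: δ = d·√(n/2) = 0.6334 × √(29/2) = 2.4119
Critical value for a one-sided test at α = 0.01: z_α = 2.326.
Power = Φ(δ − 2.326) = Φ(0.086) = 0.5341.

Power ≈ 0.534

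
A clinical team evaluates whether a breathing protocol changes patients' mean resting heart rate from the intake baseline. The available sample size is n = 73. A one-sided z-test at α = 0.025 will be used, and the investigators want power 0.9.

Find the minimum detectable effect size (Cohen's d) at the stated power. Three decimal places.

d ≈ 0.379

Need Φ(δ − 1.960) = 0.9, so δ = 1.960 + 1.282 = 3.242.
δ = d·√n ⇒ d = δ/√n = 3.242/√73 = 0.3794.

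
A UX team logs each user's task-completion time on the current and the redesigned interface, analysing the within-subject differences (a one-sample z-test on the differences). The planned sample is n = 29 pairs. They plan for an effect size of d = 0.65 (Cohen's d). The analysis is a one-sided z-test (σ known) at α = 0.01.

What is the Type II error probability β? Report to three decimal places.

Noncentrality parameter: δ = d·√n = 0.65 × √29 = 3.5004
Critical value for a one-sided test at α = 0.01: z_α = 2.326.
Power = P(Z > 2.326 − δ) = Φ(1.174) = 0.8798.
Type II error: β = 1 − power = 1 − 0.8798 = 0.1202.

β ≈ 0.120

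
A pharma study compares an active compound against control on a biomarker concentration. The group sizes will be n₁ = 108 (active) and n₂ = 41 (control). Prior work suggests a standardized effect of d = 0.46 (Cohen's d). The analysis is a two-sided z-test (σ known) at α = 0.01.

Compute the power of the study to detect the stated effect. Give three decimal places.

Noncentrality parameter: δ = d / √(1/n₁ + 1/n₂) = 0.46 / √(1/108 + 1/41) = 2.5077
Two-sided α = 0.01 → critical value z_{0.005} = 2.576.
Power = Φ(δ − 2.576) + Φ(−δ − 2.576) = Φ(-0.068) + Φ(-5.083) = 0.4728 + 0.0000 = 0.4728.

Power ≈ 0.473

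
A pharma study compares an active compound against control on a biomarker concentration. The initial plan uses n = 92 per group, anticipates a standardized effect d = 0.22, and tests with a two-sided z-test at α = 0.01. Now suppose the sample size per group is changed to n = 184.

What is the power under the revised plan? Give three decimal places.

With n = 184 per group: δ = d·√(n/2) = 0.22 × √(184/2) = 2.1102. Critical value z_{0.005} = 2.576.
Revised power = Φ(δ − 2.576) + Φ(−δ − 2.576) = Φ(-0.466) + Φ(-4.686) = 0.3207 + 0.0000 = 0.3207.

Power ≈ 0.321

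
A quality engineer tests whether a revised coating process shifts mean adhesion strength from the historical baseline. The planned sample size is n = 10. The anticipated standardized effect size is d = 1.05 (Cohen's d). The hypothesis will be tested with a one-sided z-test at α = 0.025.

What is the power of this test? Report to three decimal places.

Power ≈ 0.913

Noncentrality parameter: δ = d·√n = 1.05 × √10 = 3.3204
One-sided α = 0.025 → critical value z_{0.025} = 1.960.
Power = Φ(δ − 1.960) = Φ(1.360) = 0.9132.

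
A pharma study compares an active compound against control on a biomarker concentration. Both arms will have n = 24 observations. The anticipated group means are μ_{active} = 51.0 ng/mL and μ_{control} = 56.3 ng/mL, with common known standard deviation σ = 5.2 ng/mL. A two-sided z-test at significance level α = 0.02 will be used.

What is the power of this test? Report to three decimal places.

Standardized effect: d = |μ_{active} − μ_{control}| / σ = |51.0 − 56.3| / 5.2 = 1.0192
Noncentrality parameter: δ = d·√(n/2) = 1.0192 × √(24/2) = 3.5307
Two-sided α = 0.02 → critical value z_{0.01} = 2.326.
Power = Φ(δ − 2.326) + Φ(−δ − 2.326) = Φ(1.204) + Φ(-5.857) = 0.8858 + 0.0000 = 0.8858.

Power ≈ 0.886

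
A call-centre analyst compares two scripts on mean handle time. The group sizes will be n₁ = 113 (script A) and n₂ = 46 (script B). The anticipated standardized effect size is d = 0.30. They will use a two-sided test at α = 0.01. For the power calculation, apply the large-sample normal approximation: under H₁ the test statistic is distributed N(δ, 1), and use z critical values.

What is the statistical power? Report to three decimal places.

Power ≈ 0.195

Noncentrality parameter: δ = d / √(1/n₁ + 1/n₂) = 0.30 / √(1/113 + 1/46) = 1.7153
Critical value for a two-sided test at α = 0.01: z_{α/2} = 2.576.
Power = Φ(δ − 2.576) + Φ(−δ − 2.576) = Φ(-0.861) + Φ(-4.291) = 0.1947 + 0.0000 = 0.1948.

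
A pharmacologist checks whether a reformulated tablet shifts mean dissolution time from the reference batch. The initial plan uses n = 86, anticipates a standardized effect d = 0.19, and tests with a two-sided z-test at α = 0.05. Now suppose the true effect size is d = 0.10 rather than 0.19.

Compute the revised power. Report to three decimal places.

Power ≈ 0.153

With d = 0.10: δ = d·√n = 0.10 × √86 = 0.9274. Critical value z_{0.025} = 1.960.
Revised power = Φ(δ − 1.960) + Φ(−δ − 1.960) = Φ(-1.033) + Φ(-2.887) = 0.1509 + 0.0019 = 0.1528.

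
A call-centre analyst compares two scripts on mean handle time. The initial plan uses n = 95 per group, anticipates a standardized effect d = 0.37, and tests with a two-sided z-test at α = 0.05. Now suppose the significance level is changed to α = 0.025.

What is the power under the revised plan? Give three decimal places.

Power ≈ 0.621

δ = d·√(n/2) = 0.37 × √(95/2) = 2.5500 (unchanged). New critical value: z_{0.0125} = 2.241.
Revised power = Φ(δ − 2.241) + Φ(−δ − 2.241) = Φ(0.309) + Φ(-4.791) = 0.6212 + 0.0000 = 0.6212.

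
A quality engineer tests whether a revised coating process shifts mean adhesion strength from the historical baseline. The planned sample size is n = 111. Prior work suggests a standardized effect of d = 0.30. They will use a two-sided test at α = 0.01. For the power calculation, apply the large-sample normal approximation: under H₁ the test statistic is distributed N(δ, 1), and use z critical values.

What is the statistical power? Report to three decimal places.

Power ≈ 0.721

Noncentrality parameter: δ = d·√n = 0.30 × √111 = 3.1607
Two-sided α = 0.01 → critical value z_{0.005} = 2.576.
Power = Φ(δ − 2.576) + Φ(−δ − 2.576) = Φ(0.585) + Φ(-5.737) = 0.7207 + 0.0000 = 0.7207.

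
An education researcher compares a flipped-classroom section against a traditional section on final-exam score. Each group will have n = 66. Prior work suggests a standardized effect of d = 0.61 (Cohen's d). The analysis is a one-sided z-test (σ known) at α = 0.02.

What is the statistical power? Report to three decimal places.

Noncentrality parameter: δ = d·√(n/2) = 0.61 × √(66/2) = 3.5042
Critical value for a one-sided test at α = 0.02: z_α = 2.054.
Power = P(Z > 2.054 − δ) = Φ(1.450) = 0.9265.

Power ≈ 0.927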